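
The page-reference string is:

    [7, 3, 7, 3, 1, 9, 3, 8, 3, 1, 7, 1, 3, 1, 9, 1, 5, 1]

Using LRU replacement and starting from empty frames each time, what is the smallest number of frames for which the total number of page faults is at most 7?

5

f=1: 18 faults
f=2: 11 faults
f=3: 9 faults
f=4: 8 faults
f=5: 6 faults
f=6: 6 faults
Smallest f with faults ≤ 7 is 5.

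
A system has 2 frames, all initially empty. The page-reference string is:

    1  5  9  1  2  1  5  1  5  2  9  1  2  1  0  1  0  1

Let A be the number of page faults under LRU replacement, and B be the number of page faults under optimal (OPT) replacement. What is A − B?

Under LRU: F F F F F . F . . F F F F . F . . . → 11 faults.
Under OPT: F F F . F . F . . F F . F . F . . . → 9 faults.
A − B = 11 − 9 = 2.

2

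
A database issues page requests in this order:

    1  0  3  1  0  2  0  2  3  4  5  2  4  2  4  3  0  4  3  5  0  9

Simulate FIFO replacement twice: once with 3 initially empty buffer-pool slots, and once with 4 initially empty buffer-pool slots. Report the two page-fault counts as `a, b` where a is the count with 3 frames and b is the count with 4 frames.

3 frames: F F F . . F . . . F F . . . . F F F . F . F → 11 faults.
4 frames: F F F . . F . . . F F . . . . . F . F . . F → 9 faults.
9 < 11: adding a frame reduced faults, as is typical.

11, 9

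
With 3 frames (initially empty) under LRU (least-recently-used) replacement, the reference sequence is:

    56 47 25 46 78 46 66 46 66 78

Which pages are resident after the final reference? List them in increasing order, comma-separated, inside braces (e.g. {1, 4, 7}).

{46, 66, 78}

56: fault, frames [56]
47: fault, frames [56, 47]
25: fault, frames [56, 47, 25]
46: fault, evict 56, frames [47, 25, 46]
78: fault, evict 47, frames [25, 46, 78]
46: hit
66: fault, evict 25, frames [78, 46, 66]
46: hit
66: hit
78: hit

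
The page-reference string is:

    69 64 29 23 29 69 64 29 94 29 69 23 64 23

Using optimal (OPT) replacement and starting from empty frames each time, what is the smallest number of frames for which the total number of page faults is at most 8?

f=1: 14 faults
f=2: 10 faults
f=3: 8 faults
f=4: 6 faults
f=5: 5 faults
Smallest f with faults ≤ 8 is 3.

3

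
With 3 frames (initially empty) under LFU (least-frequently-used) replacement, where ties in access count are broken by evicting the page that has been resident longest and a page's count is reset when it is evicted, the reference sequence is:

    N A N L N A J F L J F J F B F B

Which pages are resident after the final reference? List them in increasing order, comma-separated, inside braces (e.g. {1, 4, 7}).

{A, B, N}

N -> miss, frames [N]
A -> miss, frames [N, A]
N -> hit
L -> miss, frames [N, A, L]
N -> hit
A -> hit
J -> miss, evict L, frames [N, A, J]
F -> miss, evict J, frames [N, A, F]
L -> miss, evict F, frames [N, A, L]
J -> miss, evict L, frames [N, A, J]
F -> miss, evict J, frames [N, A, F]
J -> miss, evict F, frames [N, A, J]
F -> miss, evict J, frames [N, A, F]
B -> miss, evict F, frames [N, A, B]
F -> miss, evict B, frames [N, A, F]
B -> miss, evict F, frames [N, A, B]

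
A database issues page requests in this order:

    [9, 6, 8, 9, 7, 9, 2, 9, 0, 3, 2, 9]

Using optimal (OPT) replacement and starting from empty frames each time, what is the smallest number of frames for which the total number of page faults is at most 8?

2

f=1: 12 faults
f=2: 8 faults
f=3: 7 faults
f=4: 7 faults
f=5: 7 faults
f=6: 7 faults
f=7: 7 faults
Smallest f with faults ≤ 8 is 2.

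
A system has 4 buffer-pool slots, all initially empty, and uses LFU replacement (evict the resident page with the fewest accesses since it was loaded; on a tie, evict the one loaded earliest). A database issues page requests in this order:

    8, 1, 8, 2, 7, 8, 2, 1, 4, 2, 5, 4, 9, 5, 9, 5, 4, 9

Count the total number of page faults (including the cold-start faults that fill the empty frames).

13

8 -> miss, frames [8]
1 -> miss, frames [8, 1]
8 -> hit
2 -> miss, frames [8, 1, 2]
7 -> miss, frames [8, 1, 2, 7]
8 -> hit
2 -> hit
1 -> hit
4 -> miss, evict 7, frames [8, 1, 2, 4]
2 -> hit
5 -> miss, evict 4, frames [8, 1, 2, 5]
4 -> miss, evict 5, frames [8, 1, 2, 4]
9 -> miss, evict 4, frames [8, 1, 2, 9]
5 -> miss, evict 9, frames [8, 1, 2, 5]
9 -> miss, evict 5, frames [8, 1, 2, 9]
5 -> miss, evict 9, frames [8, 1, 2, 5]
4 -> miss, evict 5, frames [8, 1, 2, 4]
9 -> miss, evict 4, frames [8, 1, 2, 9]
Page faults: 13.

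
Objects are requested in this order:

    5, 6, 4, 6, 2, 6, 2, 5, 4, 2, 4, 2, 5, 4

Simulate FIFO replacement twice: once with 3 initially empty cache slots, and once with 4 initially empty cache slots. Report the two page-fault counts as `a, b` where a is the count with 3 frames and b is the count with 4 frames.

5, 4

3 frames: F F F . F . . F . . . . . . → 5 faults.
4 frames: F F F . F . . . . . . . . . → 4 faults.
4 < 5: adding a frame reduced faults, as is typical.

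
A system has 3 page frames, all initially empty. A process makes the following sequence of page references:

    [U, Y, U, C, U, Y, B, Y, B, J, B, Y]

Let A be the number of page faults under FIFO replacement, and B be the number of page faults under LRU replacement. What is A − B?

1

Under FIFO: F F . F . . F . . F . F → 6 faults.
Under LRU: F F . F . . F . . F . . → 5 faults.
A − B = 6 − 5 = 1.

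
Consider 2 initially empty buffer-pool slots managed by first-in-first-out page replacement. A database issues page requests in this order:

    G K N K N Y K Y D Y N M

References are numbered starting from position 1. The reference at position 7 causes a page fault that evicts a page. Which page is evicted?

N

pos 1: G → fault, frames (G)
pos 2: K → fault, frames (G K)
pos 3: N → fault, evict G, frames (K N)
pos 4: K → hit
pos 5: N → hit
pos 6: Y → fault, evict K, frames (N Y)
pos 7: K → fault, evict N, frames (Y K)
At position 7, page N is evicted.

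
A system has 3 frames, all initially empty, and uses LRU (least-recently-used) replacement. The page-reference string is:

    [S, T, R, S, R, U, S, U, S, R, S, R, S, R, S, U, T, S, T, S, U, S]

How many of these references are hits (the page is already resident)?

S → fault, frames {S}
T → fault, frames {S,T}
R → fault, frames {S,T,R}
S → hit
R → hit
U → fault, evict T, frames {S,R,U}
S → hit
U → hit
S → hit
R → hit
S → hit
R → hit
S → hit
R → hit
S → hit
U → hit
T → fault, evict R, frames {S,U,T}
S → hit
T → hit
S → hit
U → hit
S → hit
Hits: 17.

17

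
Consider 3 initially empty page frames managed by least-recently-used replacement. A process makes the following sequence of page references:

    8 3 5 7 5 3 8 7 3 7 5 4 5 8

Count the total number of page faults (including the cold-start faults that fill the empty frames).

8: fault, frames (8)
3: fault, frames (8 3)
5: fault, frames (8 3 5)
7: fault, evict 8, frames (3 5 7)
5: hit
3: hit
8: fault, evict 7, frames (5 3 8)
7: fault, evict 5, frames (3 8 7)
3: hit
7: hit
5: fault, evict 8, frames (3 7 5)
4: fault, evict 3, frames (7 5 4)
5: hit
8: fault, evict 7, frames (4 5 8)
Page faults: 9.

9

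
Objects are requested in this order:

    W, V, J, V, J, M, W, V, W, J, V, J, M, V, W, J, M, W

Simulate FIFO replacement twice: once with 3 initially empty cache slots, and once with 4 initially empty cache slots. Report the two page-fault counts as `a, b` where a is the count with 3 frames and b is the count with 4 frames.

3 frames: F F F . . F F F . F . . F . F . . . → 9 faults.
4 frames: F F F . . F . . . . . . . . . . . . → 4 faults.
4 < 9: adding a frame reduced faults, as is typical.

9, 4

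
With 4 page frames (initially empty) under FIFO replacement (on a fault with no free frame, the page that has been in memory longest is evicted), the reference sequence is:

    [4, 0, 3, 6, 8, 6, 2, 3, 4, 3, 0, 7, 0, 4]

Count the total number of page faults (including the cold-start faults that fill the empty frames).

4 -> fault, frames (4)
0 -> fault, frames (4 0)
3 -> fault, frames (4 0 3)
6 -> fault, frames (4 0 3 6)
8 -> fault, evict 4, frames (0 3 6 8)
6 -> hit
2 -> fault, evict 0, frames (3 6 8 2)
3 -> hit
4 -> fault, evict 3, frames (6 8 2 4)
3 -> fault, evict 6, frames (8 2 4 3)
0 -> fault, evict 8, frames (2 4 3 0)
7 -> fault, evict 2, frames (4 3 0 7)
0 -> hit
4 -> hit
Page faults: 10.

10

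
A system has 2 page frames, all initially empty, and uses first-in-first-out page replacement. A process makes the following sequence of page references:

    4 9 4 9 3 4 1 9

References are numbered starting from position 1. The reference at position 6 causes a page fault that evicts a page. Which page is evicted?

9

pos 1: 4 -> miss, frames {4}
pos 2: 9 -> miss, frames {4,9}
pos 3: 4 -> hit
pos 4: 9 -> hit
pos 5: 3 -> miss, evict 4, frames {9,3}
pos 6: 4 -> miss, evict 9, frames {3,4}
At position 6, page 9 is evicted.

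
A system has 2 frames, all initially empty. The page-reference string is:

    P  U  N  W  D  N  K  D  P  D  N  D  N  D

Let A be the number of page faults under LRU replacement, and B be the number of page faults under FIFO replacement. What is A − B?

-1

Under LRU: F F F F F F F F F . F . . . → 10 faults.
Under FIFO: F F F F F F F F F . F F . . → 11 faults.
A − B = 10 − 11 = -1.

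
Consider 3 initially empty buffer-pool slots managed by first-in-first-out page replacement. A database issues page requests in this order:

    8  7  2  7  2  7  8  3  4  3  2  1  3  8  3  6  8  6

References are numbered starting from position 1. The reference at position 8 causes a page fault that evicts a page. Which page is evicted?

pos 1: 8 -> miss, frames [8]
pos 2: 7 -> miss, frames [8, 7]
pos 3: 2 -> miss, frames [8, 7, 2]
pos 4: 7 -> hit
pos 5: 2 -> hit
pos 6: 7 -> hit
pos 7: 8 -> hit
pos 8: 3 -> miss, evict 8, frames [7, 2, 3]
At position 8, page 8 is evicted.

8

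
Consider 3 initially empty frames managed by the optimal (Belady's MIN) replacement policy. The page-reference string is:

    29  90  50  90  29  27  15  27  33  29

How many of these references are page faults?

29 -> miss, frames (29)
90 -> miss, frames (29 90)
50 -> miss, frames (29 90 50)
90 -> hit
29 -> hit
27 -> miss, evict 50, frames (29 90 27)
15 -> miss, evict 90, frames (29 27 15)
27 -> hit
33 -> miss, evict 15, frames (29 27 33)
29 -> hit
Page faults: 6.

6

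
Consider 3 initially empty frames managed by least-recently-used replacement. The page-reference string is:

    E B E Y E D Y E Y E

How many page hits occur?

E → fault, frames (E)
B → fault, frames (E B)
E → hit
Y → fault, frames (B E Y)
E → hit
D → fault, evict B, frames (Y E D)
Y → hit
E → hit
Y → hit
E → hit
Hits: 6.

6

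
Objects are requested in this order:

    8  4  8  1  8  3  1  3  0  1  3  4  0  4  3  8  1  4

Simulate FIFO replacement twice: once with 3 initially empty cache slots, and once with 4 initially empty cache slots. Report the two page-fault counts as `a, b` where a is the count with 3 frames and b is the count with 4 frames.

3 frames: F F . F . F . . F . . F . . . F F . → 8 faults.
4 frames: F F . F . F . . F . . . . . . F . F → 7 faults.
7 < 8: adding a frame reduced faults, as is typical.

8, 7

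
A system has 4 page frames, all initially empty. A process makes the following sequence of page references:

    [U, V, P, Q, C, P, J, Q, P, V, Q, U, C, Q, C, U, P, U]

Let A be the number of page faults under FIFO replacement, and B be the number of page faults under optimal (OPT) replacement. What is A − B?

3

Under FIFO: F F F F F . F . . F . F . F F . F . → 11 faults.
Under OPT: F F F F F . F . . . . F F . . . . . → 8 faults.
A − B = 11 − 8 = 3.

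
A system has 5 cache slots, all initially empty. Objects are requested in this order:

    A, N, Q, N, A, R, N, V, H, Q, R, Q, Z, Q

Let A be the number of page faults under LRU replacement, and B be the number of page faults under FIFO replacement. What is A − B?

1

Under LRU: F F F . . F . F F F . . F . → 8 faults.
Under FIFO: F F F . . F . F F . . . F . → 7 faults.
A − B = 8 − 7 = 1.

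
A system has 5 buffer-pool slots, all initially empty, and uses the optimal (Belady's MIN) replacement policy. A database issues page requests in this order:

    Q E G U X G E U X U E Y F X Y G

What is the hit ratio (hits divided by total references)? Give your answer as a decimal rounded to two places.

0.56

Q -> miss, frames (Q)
E -> miss, frames (Q E)
G -> miss, frames (Q E G)
U -> miss, frames (Q E G U)
X -> miss, frames (Q E G U X)
G -> hit
E -> hit
U -> hit
X -> hit
U -> hit
E -> hit
Y -> miss, evict U, frames (Q E G X Y)
F -> miss, evict E, frames (Q G X Y F)
X -> hit
Y -> hit
G -> hit
Hits: 9 of 16 references → 9/16 = 0.5625.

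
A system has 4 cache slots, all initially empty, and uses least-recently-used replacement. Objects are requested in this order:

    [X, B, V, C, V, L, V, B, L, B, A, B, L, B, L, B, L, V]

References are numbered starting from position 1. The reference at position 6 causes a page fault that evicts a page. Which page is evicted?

X

pos 1: X: fault, frames [X]
pos 2: B: fault, frames [X, B]
pos 3: V: fault, frames [X, B, V]
pos 4: C: fault, frames [X, B, V, C]
pos 5: V: hit
pos 6: L: fault, evict X, frames [B, C, V, L]
At position 6, page X is evicted.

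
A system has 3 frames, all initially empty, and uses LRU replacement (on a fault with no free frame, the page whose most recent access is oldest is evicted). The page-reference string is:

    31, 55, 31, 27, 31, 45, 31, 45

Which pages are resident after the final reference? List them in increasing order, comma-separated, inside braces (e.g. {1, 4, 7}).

31: fault, frames (31)
55: fault, frames (31 55)
31: hit
27: fault, frames (55 31 27)
31: hit
45: fault, evict 55, frames (27 31 45)
31: hit
45: hit

{27, 31, 45}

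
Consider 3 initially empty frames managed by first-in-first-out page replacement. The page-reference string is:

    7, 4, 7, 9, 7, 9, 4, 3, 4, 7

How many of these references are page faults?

7 -> miss, frames {7}
4 -> miss, frames {7,4}
7 -> hit
9 -> miss, frames {7,4,9}
7 -> hit
9 -> hit
4 -> hit
3 -> miss, evict 7, frames {4,9,3}
4 -> hit
7 -> miss, evict 4, frames {9,3,7}
Page faults: 5.

5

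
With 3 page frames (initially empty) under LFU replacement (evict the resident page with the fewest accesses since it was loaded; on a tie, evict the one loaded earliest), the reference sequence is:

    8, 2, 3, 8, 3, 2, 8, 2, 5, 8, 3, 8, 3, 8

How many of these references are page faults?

5

8 -> miss, frames (8)
2 -> miss, frames (8 2)
3 -> miss, frames (8 2 3)
8 -> hit
3 -> hit
2 -> hit
8 -> hit
2 -> hit
5 -> miss, evict 3, frames (8 2 5)
8 -> hit
3 -> miss, evict 5, frames (8 2 3)
8 -> hit
3 -> hit
8 -> hit
Page faults: 5.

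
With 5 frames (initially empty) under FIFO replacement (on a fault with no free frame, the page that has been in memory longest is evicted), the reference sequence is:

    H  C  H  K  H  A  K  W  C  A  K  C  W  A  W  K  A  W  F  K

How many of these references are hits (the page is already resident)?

14

H: miss, frames {H}
C: miss, frames {H,C}
H: hit
K: miss, frames {H,C,K}
H: hit
A: miss, frames {H,C,K,A}
K: hit
W: miss, frames {H,C,K,A,W}
C: hit
A: hit
K: hit
C: hit
W: hit
A: hit
W: hit
K: hit
A: hit
W: hit
F: miss, evict H, frames {C,K,A,W,F}
K: hit
Hits: 14.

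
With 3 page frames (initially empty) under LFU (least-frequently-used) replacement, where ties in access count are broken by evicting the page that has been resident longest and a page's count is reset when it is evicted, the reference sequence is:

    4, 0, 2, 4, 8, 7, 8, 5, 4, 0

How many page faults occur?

4 -> fault, frames (4)
0 -> fault, frames (4 0)
2 -> fault, frames (4 0 2)
4 -> hit
8 -> fault, evict 0, frames (4 2 8)
7 -> fault, evict 2, frames (4 8 7)
8 -> hit
5 -> fault, evict 7, frames (4 8 5)
4 -> hit
0 -> fault, evict 5, frames (4 8 0)
Page faults: 7.

7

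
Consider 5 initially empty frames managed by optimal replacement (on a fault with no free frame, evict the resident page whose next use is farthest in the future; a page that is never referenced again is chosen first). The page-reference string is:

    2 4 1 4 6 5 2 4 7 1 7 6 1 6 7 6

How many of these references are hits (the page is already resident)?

2 → fault, frames [2]
4 → fault, frames [2, 4]
1 → fault, frames [2, 4, 1]
4 → hit
6 → fault, frames [2, 4, 1, 6]
5 → fault, frames [2, 4, 1, 6, 5]
2 → hit
4 → hit
7 → fault, evict 5, frames [2, 4, 1, 6, 7]
1 → hit
7 → hit
6 → hit
1 → hit
6 → hit
7 → hit
6 → hit
Hits: 10.

10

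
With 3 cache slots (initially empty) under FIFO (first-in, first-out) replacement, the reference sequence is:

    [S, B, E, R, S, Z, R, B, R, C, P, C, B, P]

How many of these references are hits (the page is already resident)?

3

S: fault, frames [S]
B: fault, frames [S, B]
E: fault, frames [S, B, E]
R: fault, evict S, frames [B, E, R]
S: fault, evict B, frames [E, R, S]
Z: fault, evict E, frames [R, S, Z]
R: hit
B: fault, evict R, frames [S, Z, B]
R: fault, evict S, frames [Z, B, R]
C: fault, evict Z, frames [B, R, C]
P: fault, evict B, frames [R, C, P]
C: hit
B: fault, evict R, frames [C, P, B]
P: hit
Hits: 3.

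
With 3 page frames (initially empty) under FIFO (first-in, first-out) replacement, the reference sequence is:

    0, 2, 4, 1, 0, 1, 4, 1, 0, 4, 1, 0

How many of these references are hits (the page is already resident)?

0 -> fault, frames (0)
2 -> fault, frames (0 2)
4 -> fault, frames (0 2 4)
1 -> fault, evict 0, frames (2 4 1)
0 -> fault, evict 2, frames (4 1 0)
1 -> hit
4 -> hit
1 -> hit
0 -> hit
4 -> hit
1 -> hit
0 -> hit
Hits: 7.

7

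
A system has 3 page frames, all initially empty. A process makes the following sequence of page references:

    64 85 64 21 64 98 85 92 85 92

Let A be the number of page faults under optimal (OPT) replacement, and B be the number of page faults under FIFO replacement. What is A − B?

-1

Under OPT: F F . F . F . F . . → 5 faults.
Under FIFO: F F . F . F . F F . → 6 faults.
A − B = 5 − 6 = -1.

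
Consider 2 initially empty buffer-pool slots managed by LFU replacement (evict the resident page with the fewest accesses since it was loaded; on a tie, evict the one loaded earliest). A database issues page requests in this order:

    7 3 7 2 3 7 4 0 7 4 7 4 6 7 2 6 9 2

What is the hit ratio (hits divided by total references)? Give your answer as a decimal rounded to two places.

0.33

7: miss, frames {7}
3: miss, frames {7,3}
7: hit
2: miss, evict 3, frames {7,2}
3: miss, evict 2, frames {7,3}
7: hit
4: miss, evict 3, frames {7,4}
0: miss, evict 4, frames {7,0}
7: hit
4: miss, evict 0, frames {7,4}
7: hit
4: hit
6: miss, evict 4, frames {7,6}
7: hit
2: miss, evict 6, frames {7,2}
6: miss, evict 2, frames {7,6}
9: miss, evict 6, frames {7,9}
2: miss, evict 9, frames {7,2}
Hits: 6 of 18 references → 6/18 = 0.3333.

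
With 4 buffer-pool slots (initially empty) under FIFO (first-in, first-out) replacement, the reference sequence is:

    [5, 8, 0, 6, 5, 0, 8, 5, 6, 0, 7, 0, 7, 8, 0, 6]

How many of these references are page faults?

5 -> miss, frames {5}
8 -> miss, frames {5,8}
0 -> miss, frames {5,8,0}
6 -> miss, frames {5,8,0,6}
5 -> hit
0 -> hit
8 -> hit
5 -> hit
6 -> hit
0 -> hit
7 -> miss, evict 5, frames {8,0,6,7}
0 -> hit
7 -> hit
8 -> hit
0 -> hit
6 -> hit
Page faults: 5.

5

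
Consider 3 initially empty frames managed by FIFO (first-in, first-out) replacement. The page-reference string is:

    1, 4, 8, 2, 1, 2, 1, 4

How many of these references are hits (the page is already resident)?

2

1 -> miss, frames {1}
4 -> miss, frames {1,4}
8 -> miss, frames {1,4,8}
2 -> miss, evict 1, frames {4,8,2}
1 -> miss, evict 4, frames {8,2,1}
2 -> hit
1 -> hit
4 -> miss, evict 8, frames {2,1,4}
Hits: 2.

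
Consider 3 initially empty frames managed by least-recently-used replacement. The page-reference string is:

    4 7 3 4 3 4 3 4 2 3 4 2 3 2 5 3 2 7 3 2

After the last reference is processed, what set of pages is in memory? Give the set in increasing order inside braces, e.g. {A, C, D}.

{2, 3, 7}

4: fault, frames [4]
7: fault, frames [4, 7]
3: fault, frames [4, 7, 3]
4: hit
3: hit
4: hit
3: hit
4: hit
2: fault, evict 7, frames [3, 4, 2]
3: hit
4: hit
2: hit
3: hit
2: hit
5: fault, evict 4, frames [3, 2, 5]
3: hit
2: hit
7: fault, evict 5, frames [3, 2, 7]
3: hit
2: hit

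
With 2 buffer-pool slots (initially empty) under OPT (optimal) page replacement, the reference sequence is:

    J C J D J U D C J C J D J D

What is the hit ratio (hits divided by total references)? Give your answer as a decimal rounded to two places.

J -> fault, frames [J]
C -> fault, frames [J, C]
J -> hit
D -> fault, evict C, frames [J, D]
J -> hit
U -> fault, evict J, frames [D, U]
D -> hit
C -> fault, evict U, frames [D, C]
J -> fault, evict D, frames [C, J]
C -> hit
J -> hit
D -> fault, evict C, frames [J, D]
J -> hit
D -> hit
Hits: 7 of 14 references → 7/14 = 0.5000.

0.50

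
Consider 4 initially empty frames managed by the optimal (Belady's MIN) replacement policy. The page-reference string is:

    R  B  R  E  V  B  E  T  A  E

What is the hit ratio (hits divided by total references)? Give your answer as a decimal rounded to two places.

0.40

R → fault, frames {R}
B → fault, frames {R,B}
R → hit
E → fault, frames {R,B,E}
V → fault, frames {R,B,E,V}
B → hit
E → hit
T → fault, evict V, frames {R,B,E,T}
A → fault, evict T, frames {R,B,E,A}
E → hit
Hits: 4 of 10 references → 4/10 = 0.4000.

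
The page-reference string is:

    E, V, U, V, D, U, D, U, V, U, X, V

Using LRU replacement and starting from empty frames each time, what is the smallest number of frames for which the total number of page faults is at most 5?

3

f=1: 12 faults
f=2: 8 faults
f=3: 5 faults
f=4: 5 faults
f=5: 5 faults
Smallest f with faults ≤ 5 is 3.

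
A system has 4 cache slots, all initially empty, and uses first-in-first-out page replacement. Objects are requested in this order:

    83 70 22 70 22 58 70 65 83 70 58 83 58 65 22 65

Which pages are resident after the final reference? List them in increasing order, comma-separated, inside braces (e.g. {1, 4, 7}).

{22, 65, 70, 83}

83 → miss, frames {83}
70 → miss, frames {83,70}
22 → miss, frames {83,70,22}
70 → hit
22 → hit
58 → miss, frames {83,70,22,58}
70 → hit
65 → miss, evict 83, frames {70,22,58,65}
83 → miss, evict 70, frames {22,58,65,83}
70 → miss, evict 22, frames {58,65,83,70}
58 → hit
83 → hit
58 → hit
65 → hit
22 → miss, evict 58, frames {65,83,70,22}
65 → hit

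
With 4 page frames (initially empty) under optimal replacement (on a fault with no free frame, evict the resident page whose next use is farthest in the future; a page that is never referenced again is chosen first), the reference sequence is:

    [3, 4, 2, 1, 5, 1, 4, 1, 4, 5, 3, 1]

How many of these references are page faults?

3: miss, frames (3)
4: miss, frames (3 4)
2: miss, frames (3 4 2)
1: miss, frames (3 4 2 1)
5: miss, evict 2, frames (3 4 1 5)
1: hit
4: hit
1: hit
4: hit
5: hit
3: hit
1: hit
Page faults: 5.

5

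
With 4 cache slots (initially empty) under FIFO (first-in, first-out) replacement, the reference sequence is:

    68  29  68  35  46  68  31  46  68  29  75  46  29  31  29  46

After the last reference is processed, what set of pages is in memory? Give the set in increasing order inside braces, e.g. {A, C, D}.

{29, 31, 46, 75}

68: fault, frames (68)
29: fault, frames (68 29)
68: hit
35: fault, frames (68 29 35)
46: fault, frames (68 29 35 46)
68: hit
31: fault, evict 68, frames (29 35 46 31)
46: hit
68: fault, evict 29, frames (35 46 31 68)
29: fault, evict 35, frames (46 31 68 29)
75: fault, evict 46, frames (31 68 29 75)
46: fault, evict 31, frames (68 29 75 46)
29: hit
31: fault, evict 68, frames (29 75 46 31)
29: hit
46: hit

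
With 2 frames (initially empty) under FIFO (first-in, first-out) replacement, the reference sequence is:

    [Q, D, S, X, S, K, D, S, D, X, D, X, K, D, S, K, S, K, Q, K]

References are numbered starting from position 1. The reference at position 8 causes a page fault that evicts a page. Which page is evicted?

pos 1: Q -> fault, frames [Q]
pos 2: D -> fault, frames [Q, D]
pos 3: S -> fault, evict Q, frames [D, S]
pos 4: X -> fault, evict D, frames [S, X]
pos 5: S -> hit
pos 6: K -> fault, evict S, frames [X, K]
pos 7: D -> fault, evict X, frames [K, D]
pos 8: S -> fault, evict K, frames [D, S]
At position 8, page K is evicted.

K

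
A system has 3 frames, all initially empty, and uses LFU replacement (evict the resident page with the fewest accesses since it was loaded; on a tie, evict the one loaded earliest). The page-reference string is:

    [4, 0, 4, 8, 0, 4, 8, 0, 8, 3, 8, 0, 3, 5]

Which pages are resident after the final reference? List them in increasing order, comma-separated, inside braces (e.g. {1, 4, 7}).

4 → miss, frames [4]
0 → miss, frames [4, 0]
4 → hit
8 → miss, frames [4, 0, 8]
0 → hit
4 → hit
8 → hit
0 → hit
8 → hit
3 → miss, evict 4, frames [0, 8, 3]
8 → hit
0 → hit
3 → hit
5 → miss, evict 3, frames [0, 8, 5]

{0, 5, 8}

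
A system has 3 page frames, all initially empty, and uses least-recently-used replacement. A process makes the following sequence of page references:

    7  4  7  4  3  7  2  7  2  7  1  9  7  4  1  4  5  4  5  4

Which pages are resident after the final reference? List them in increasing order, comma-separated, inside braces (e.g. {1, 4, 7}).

{1, 4, 5}

7: miss, frames (7)
4: miss, frames (7 4)
7: hit
4: hit
3: miss, frames (7 4 3)
7: hit
2: miss, evict 4, frames (3 7 2)
7: hit
2: hit
7: hit
1: miss, evict 3, frames (2 7 1)
9: miss, evict 2, frames (7 1 9)
7: hit
4: miss, evict 1, frames (9 7 4)
1: miss, evict 9, frames (7 4 1)
4: hit
5: miss, evict 7, frames (1 4 5)
4: hit
5: hit
4: hit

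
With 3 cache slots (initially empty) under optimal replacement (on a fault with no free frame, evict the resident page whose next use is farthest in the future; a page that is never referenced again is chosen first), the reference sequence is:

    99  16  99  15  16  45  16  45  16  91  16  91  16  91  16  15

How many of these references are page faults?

5

99 -> fault, frames (99)
16 -> fault, frames (99 16)
99 -> hit
15 -> fault, frames (99 16 15)
16 -> hit
45 -> fault, evict 99, frames (16 15 45)
16 -> hit
45 -> hit
16 -> hit
91 -> fault, evict 45, frames (16 15 91)
16 -> hit
91 -> hit
16 -> hit
91 -> hit
16 -> hit
15 -> hit
Page faults: 5.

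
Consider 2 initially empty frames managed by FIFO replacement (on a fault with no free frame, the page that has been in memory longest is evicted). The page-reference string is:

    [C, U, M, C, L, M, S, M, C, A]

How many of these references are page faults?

9

C: fault, frames (C)
U: fault, frames (C U)
M: fault, evict C, frames (U M)
C: fault, evict U, frames (M C)
L: fault, evict M, frames (C L)
M: fault, evict C, frames (L M)
S: fault, evict L, frames (M S)
M: hit
C: fault, evict M, frames (S C)
A: fault, evict S, frames (C A)
Page faults: 9.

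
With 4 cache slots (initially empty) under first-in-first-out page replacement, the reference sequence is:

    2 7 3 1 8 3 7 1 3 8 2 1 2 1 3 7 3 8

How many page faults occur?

2: fault, frames {2}
7: fault, frames {2,7}
3: fault, frames {2,7,3}
1: fault, frames {2,7,3,1}
8: fault, evict 2, frames {7,3,1,8}
3: hit
7: hit
1: hit
3: hit
8: hit
2: fault, evict 7, frames {3,1,8,2}
1: hit
2: hit
1: hit
3: hit
7: fault, evict 3, frames {1,8,2,7}
3: fault, evict 1, frames {8,2,7,3}
8: hit
Page faults: 8.

8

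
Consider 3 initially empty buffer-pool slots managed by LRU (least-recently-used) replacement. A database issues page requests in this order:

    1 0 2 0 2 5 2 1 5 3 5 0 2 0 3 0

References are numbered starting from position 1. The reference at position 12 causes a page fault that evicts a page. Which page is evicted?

1

pos 1: 1 → miss, frames {1}
pos 2: 0 → miss, frames {1,0}
pos 3: 2 → miss, frames {1,0,2}
pos 4: 0 → hit
pos 5: 2 → hit
pos 6: 5 → miss, evict 1, frames {0,2,5}
pos 7: 2 → hit
pos 8: 1 → miss, evict 0, frames {5,2,1}
pos 9: 5 → hit
pos 10: 3 → miss, evict 2, frames {1,5,3}
pos 11: 5 → hit
pos 12: 0 → miss, evict 1, frames {3,5,0}
At position 12, page 1 is evicted.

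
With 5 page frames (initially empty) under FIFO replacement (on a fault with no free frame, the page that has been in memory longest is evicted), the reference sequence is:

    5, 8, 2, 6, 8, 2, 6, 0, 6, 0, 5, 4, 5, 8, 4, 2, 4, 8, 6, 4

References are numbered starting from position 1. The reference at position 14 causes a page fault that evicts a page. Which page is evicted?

2

pos 1: 5 → miss, frames [5]
pos 2: 8 → miss, frames [5, 8]
pos 3: 2 → miss, frames [5, 8, 2]
pos 4: 6 → miss, frames [5, 8, 2, 6]
pos 5: 8 → hit
pos 6: 2 → hit
pos 7: 6 → hit
pos 8: 0 → miss, frames [5, 8, 2, 6, 0]
pos 9: 6 → hit
pos 10: 0 → hit
pos 11: 5 → hit
pos 12: 4 → miss, evict 5, frames [8, 2, 6, 0, 4]
pos 13: 5 → miss, evict 8, frames [2, 6, 0, 4, 5]
pos 14: 8 → miss, evict 2, frames [6, 0, 4, 5, 8]
At position 14, page 2 is evicted.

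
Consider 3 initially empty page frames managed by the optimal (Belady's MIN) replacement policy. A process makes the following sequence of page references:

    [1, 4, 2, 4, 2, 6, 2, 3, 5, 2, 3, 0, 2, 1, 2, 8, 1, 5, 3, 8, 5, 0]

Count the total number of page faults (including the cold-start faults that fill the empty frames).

11

1: miss, frames [1]
4: miss, frames [1, 4]
2: miss, frames [1, 4, 2]
4: hit
2: hit
6: miss, evict 4, frames [1, 2, 6]
2: hit
3: miss, evict 6, frames [1, 2, 3]
5: miss, evict 1, frames [2, 3, 5]
2: hit
3: hit
0: miss, evict 3, frames [2, 5, 0]
2: hit
1: miss, evict 0, frames [2, 5, 1]
2: hit
8: miss, evict 2, frames [5, 1, 8]
1: hit
5: hit
3: miss, evict 1, frames [5, 8, 3]
8: hit
5: hit
0: miss, evict 3, frames [5, 8, 0]
Page faults: 11.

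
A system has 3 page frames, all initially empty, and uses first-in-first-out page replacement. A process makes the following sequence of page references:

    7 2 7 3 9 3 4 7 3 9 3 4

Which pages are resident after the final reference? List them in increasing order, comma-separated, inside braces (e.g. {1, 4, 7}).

{3, 4, 9}

7 → miss, frames (7)
2 → miss, frames (7 2)
7 → hit
3 → miss, frames (7 2 3)
9 → miss, evict 7, frames (2 3 9)
3 → hit
4 → miss, evict 2, frames (3 9 4)
7 → miss, evict 3, frames (9 4 7)
3 → miss, evict 9, frames (4 7 3)
9 → miss, evict 4, frames (7 3 9)
3 → hit
4 → miss, evict 7, frames (3 9 4)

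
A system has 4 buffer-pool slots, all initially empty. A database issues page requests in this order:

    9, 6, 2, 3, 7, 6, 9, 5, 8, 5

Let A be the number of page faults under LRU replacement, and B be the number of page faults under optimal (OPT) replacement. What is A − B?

Under LRU: F F F F F . F F F . → 8 faults.
Under OPT: F F F F F . . F F . → 7 faults.
A − B = 8 − 7 = 1.

1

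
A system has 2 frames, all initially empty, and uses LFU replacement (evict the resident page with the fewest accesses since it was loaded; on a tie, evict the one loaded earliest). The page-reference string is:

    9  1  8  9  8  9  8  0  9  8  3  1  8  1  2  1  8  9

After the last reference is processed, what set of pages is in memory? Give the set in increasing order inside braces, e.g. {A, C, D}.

{8, 9}

9 -> miss, frames {9}
1 -> miss, frames {9,1}
8 -> miss, evict 9, frames {1,8}
9 -> miss, evict 1, frames {8,9}
8 -> hit
9 -> hit
8 -> hit
0 -> miss, evict 9, frames {8,0}
9 -> miss, evict 0, frames {8,9}
8 -> hit
3 -> miss, evict 9, frames {8,3}
1 -> miss, evict 3, frames {8,1}
8 -> hit
1 -> hit
2 -> miss, evict 1, frames {8,2}
1 -> miss, evict 2, frames {8,1}
8 -> hit
9 -> miss, evict 1, frames {8,9}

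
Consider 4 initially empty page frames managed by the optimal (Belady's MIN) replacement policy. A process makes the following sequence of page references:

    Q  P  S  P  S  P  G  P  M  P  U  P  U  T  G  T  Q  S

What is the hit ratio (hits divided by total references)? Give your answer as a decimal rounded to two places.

Q → fault, frames (Q)
P → fault, frames (Q P)
S → fault, frames (Q P S)
P → hit
S → hit
P → hit
G → fault, frames (Q P S G)
P → hit
M → fault, evict S, frames (Q P G M)
P → hit
U → fault, evict M, frames (Q P G U)
P → hit
U → hit
T → fault, evict U, frames (Q P G T)
G → hit
T → hit
Q → hit
S → fault, evict T, frames (Q P G S)
Hits: 10 of 18 references → 10/18 = 0.5556.

0.56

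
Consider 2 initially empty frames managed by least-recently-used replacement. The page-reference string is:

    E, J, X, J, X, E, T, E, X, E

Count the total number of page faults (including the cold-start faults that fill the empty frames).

E → miss, frames [E]
J → miss, frames [E, J]
X → miss, evict E, frames [J, X]
J → hit
X → hit
E → miss, evict J, frames [X, E]
T → miss, evict X, frames [E, T]
E → hit
X → miss, evict T, frames [E, X]
E → hit
Page faults: 6.

6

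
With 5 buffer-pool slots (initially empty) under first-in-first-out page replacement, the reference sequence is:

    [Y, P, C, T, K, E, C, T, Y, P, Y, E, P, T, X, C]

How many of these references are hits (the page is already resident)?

Y: miss, frames {Y}
P: miss, frames {Y,P}
C: miss, frames {Y,P,C}
T: miss, frames {Y,P,C,T}
K: miss, frames {Y,P,C,T,K}
E: miss, evict Y, frames {P,C,T,K,E}
C: hit
T: hit
Y: miss, evict P, frames {C,T,K,E,Y}
P: miss, evict C, frames {T,K,E,Y,P}
Y: hit
E: hit
P: hit
T: hit
X: miss, evict T, frames {K,E,Y,P,X}
C: miss, evict K, frames {E,Y,P,X,C}
Hits: 6.

6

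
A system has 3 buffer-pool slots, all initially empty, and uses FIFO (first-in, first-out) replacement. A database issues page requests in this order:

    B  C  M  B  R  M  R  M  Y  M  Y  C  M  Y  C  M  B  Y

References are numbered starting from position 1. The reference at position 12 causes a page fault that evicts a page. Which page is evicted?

M

pos 1: B -> miss, frames [B]
pos 2: C -> miss, frames [B, C]
pos 3: M -> miss, frames [B, C, M]
pos 4: B -> hit
pos 5: R -> miss, evict B, frames [C, M, R]
pos 6: M -> hit
pos 7: R -> hit
pos 8: M -> hit
pos 9: Y -> miss, evict C, frames [M, R, Y]
pos 10: M -> hit
pos 11: Y -> hit
pos 12: C -> miss, evict M, frames [R, Y, C]
At position 12, page M is evicted.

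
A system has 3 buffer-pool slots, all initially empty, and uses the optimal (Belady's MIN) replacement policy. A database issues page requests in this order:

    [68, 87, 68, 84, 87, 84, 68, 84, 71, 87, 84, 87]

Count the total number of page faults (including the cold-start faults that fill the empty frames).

68 -> fault, frames (68)
87 -> fault, frames (68 87)
68 -> hit
84 -> fault, frames (68 87 84)
87 -> hit
84 -> hit
68 -> hit
84 -> hit
71 -> fault, evict 68, frames (87 84 71)
87 -> hit
84 -> hit
87 -> hit
Page faults: 4.

4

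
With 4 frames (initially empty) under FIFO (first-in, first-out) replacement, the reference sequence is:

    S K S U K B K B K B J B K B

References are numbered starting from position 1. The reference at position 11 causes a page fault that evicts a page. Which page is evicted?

pos 1: S: fault, frames (S)
pos 2: K: fault, frames (S K)
pos 3: S: hit
pos 4: U: fault, frames (S K U)
pos 5: K: hit
pos 6: B: fault, frames (S K U B)
pos 7: K: hit
pos 8: B: hit
pos 9: K: hit
pos 10: B: hit
pos 11: J: fault, evict S, frames (K U B J)
At position 11, page S is evicted.

S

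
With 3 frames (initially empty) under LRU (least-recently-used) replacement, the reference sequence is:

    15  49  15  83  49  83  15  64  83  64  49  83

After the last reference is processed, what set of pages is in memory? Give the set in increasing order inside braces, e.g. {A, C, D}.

15: miss, frames {15}
49: miss, frames {15,49}
15: hit
83: miss, frames {49,15,83}
49: hit
83: hit
15: hit
64: miss, evict 49, frames {83,15,64}
83: hit
64: hit
49: miss, evict 15, frames {83,64,49}
83: hit

{49, 64, 83}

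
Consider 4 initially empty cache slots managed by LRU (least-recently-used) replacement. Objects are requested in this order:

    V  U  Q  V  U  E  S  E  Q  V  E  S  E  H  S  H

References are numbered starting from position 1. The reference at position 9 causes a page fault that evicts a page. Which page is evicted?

pos 1: V: fault, frames {V}
pos 2: U: fault, frames {V,U}
pos 3: Q: fault, frames {V,U,Q}
pos 4: V: hit
pos 5: U: hit
pos 6: E: fault, frames {Q,V,U,E}
pos 7: S: fault, evict Q, frames {V,U,E,S}
pos 8: E: hit
pos 9: Q: fault, evict V, frames {U,S,E,Q}
At position 9, page V is evicted.

V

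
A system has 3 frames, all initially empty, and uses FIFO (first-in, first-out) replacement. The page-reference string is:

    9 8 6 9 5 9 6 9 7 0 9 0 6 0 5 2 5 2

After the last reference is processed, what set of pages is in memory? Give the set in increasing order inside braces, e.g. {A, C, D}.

{2, 5, 6}

9 -> miss, frames {9}
8 -> miss, frames {9,8}
6 -> miss, frames {9,8,6}
9 -> hit
5 -> miss, evict 9, frames {8,6,5}
9 -> miss, evict 8, frames {6,5,9}
6 -> hit
9 -> hit
7 -> miss, evict 6, frames {5,9,7}
0 -> miss, evict 5, frames {9,7,0}
9 -> hit
0 -> hit
6 -> miss, evict 9, frames {7,0,6}
0 -> hit
5 -> miss, evict 7, frames {0,6,5}
2 -> miss, evict 0, frames {6,5,2}
5 -> hit
2 -> hit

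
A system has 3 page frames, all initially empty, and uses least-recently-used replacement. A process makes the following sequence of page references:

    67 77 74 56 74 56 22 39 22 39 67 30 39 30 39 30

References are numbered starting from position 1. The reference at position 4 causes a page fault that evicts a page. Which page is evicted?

pos 1: 67: miss, frames [67]
pos 2: 77: miss, frames [67, 77]
pos 3: 74: miss, frames [67, 77, 74]
pos 4: 56: miss, evict 67, frames [77, 74, 56]
At position 4, page 67 is evicted.

67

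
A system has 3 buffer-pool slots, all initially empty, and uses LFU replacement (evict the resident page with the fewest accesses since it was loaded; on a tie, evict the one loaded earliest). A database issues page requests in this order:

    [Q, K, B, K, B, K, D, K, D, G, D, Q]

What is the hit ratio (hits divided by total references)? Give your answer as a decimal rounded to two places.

Q: fault, frames (Q)
K: fault, frames (Q K)
B: fault, frames (Q K B)
K: hit
B: hit
K: hit
D: fault, evict Q, frames (K B D)
K: hit
D: hit
G: fault, evict B, frames (K D G)
D: hit
Q: fault, evict G, frames (K D Q)
Hits: 6 of 12 references → 6/12 = 0.5000.

0.50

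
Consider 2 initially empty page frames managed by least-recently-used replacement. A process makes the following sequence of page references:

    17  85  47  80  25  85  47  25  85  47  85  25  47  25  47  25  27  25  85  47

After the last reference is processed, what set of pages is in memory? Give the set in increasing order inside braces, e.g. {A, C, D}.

17: fault, frames [17]
85: fault, frames [17, 85]
47: fault, evict 17, frames [85, 47]
80: fault, evict 85, frames [47, 80]
25: fault, evict 47, frames [80, 25]
85: fault, evict 80, frames [25, 85]
47: fault, evict 25, frames [85, 47]
25: fault, evict 85, frames [47, 25]
85: fault, evict 47, frames [25, 85]
47: fault, evict 25, frames [85, 47]
85: hit
25: fault, evict 47, frames [85, 25]
47: fault, evict 85, frames [25, 47]
25: hit
47: hit
25: hit
27: fault, evict 47, frames [25, 27]
25: hit
85: fault, evict 27, frames [25, 85]
47: fault, evict 25, frames [85, 47]

{47, 85}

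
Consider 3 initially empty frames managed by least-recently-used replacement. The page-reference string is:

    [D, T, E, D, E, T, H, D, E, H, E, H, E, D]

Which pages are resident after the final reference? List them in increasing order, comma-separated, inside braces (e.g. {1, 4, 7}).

D → miss, frames [D]
T → miss, frames [D, T]
E → miss, frames [D, T, E]
D → hit
E → hit
T → hit
H → miss, evict D, frames [E, T, H]
D → miss, evict E, frames [T, H, D]
E → miss, evict T, frames [H, D, E]
H → hit
E → hit
H → hit
E → hit
D → hit

{D, E, H}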